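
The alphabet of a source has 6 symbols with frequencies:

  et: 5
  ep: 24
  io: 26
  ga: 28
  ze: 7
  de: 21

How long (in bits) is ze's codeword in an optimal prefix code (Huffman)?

Huffman merges, smallest pair first:
merge et(5) and ze(7): 12
merge 12 and de(21): 33
merge ep(24) and io(26): 50
merge ga(28) and 33: 61
merge 50 and 61: 111
ze sits 4 levels below the root, so its codeword is 4 bits.

4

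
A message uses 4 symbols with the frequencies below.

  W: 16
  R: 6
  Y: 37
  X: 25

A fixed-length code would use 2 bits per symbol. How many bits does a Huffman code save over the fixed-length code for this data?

Fixed-length: 2 bits × 84 symbols = 168 bits.
Huffman merges:
R(6) + W(16) → 22
22 + X(25) → 47
Y(37) + 47 → 84
Huffman total = 22 + 47 + 84 = 153 bits.
Saving = 168 − 153 = 15 bits.

15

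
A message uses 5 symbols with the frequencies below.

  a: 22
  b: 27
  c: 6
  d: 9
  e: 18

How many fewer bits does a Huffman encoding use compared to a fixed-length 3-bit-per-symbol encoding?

Fixed-length: 3 bits × 82 symbols = 246 bits.
Huffman merges:
combine c(6), d(9) → 15
combine 15, e(18) → 33
combine a(22), b(27) → 49
combine 33, 49 → 82
Huffman total = 15 + 33 + 49 + 82 = 179 bits.
Saving = 246 − 179 = 67 bits.

67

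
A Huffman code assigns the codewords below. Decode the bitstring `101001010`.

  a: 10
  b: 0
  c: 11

Read left to right; each codeword is recognised as soon as it completes (prefix code):
  10→a | 10→a | 0→b | 10→a | 10→a
Decoded message: aabaa

aabaa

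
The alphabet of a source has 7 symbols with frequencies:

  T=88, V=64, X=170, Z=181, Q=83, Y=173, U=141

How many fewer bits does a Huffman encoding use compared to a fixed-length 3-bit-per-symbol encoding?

Fixed-length: 3 bits × 900 symbols = 2700 bits.
Huffman merges:
combine V(64), Q(83) → 147
combine T(88), U(141) → 229
combine 147, X(170) → 317
combine Y(173), Z(181) → 354
combine 229, 317 → 546
combine 354, 546 → 900
Huffman total = 147 + 229 + 317 + 354 + 546 + 900 = 2493 bits.
Saving = 2700 − 2493 = 207 bits.

207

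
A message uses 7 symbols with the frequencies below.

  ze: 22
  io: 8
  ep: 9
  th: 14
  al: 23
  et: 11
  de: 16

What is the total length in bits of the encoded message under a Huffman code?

281

Greedily combine the two least-frequent nodes:
merge io(8) and ep(9): 17
merge et(11) and th(14): 25
merge de(16) and 17: 33
merge ze(22) and al(23): 45
merge 25 and 33: 58
merge 45 and 58: 103
The encoded length is the sum of every internal node's weight: 17 + 25 + 33 + 45 + 58 + 103 = 281 bits.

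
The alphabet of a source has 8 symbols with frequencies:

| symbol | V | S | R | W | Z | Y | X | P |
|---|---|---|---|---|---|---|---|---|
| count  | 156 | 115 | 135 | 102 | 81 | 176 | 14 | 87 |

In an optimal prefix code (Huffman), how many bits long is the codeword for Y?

2

Repeatedly merge the two smallest:
merge X(14) and Z(81): 95
merge P(87) and 95: 182
merge W(102) and S(115): 217
merge R(135) and V(156): 291
merge Y(176) and 182: 358
merge 217 and 291: 508
merge 358 and 508: 866
Y sits 2 levels below the root, so its codeword is 2 bits.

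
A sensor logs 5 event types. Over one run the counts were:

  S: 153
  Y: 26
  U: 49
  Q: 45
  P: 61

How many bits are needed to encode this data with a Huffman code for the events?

696

Merge the two smallest weights repeatedly:
combine Y(26), Q(45) → 71
combine U(49), P(61) → 110
combine 71, 110 → 181
combine S(153), 181 → 334
The encoded length is the sum of every internal node's weight: 71 + 110 + 181 + 334 = 696 bits.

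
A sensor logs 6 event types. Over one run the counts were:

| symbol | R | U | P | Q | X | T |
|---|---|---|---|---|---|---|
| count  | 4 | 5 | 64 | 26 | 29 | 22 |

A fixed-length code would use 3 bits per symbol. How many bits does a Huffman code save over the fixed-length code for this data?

119

Fixed-length: 3 bits × 150 symbols = 450 bits.
Huffman merges:
merge R(4) and U(5): 9
merge 9 and T(22): 31
merge Q(26) and X(29): 55
merge 31 and 55: 86
merge P(64) and 86: 150
Huffman total = 9 + 31 + 55 + 86 + 150 = 331 bits.
Saving = 450 − 331 = 119 bits.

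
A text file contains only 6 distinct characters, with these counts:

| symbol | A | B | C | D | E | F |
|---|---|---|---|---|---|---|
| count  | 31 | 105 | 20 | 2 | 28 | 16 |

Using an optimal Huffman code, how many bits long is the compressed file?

Build the Huffman tree bottom-up:
D(2) + F(16) → 18
18 + C(20) → 38
E(28) + A(31) → 59
38 + 59 → 97
97 + B(105) → 202
Total encoded bits = sum of merged weights = 18 + 38 + 59 + 97 + 202 = 414.

414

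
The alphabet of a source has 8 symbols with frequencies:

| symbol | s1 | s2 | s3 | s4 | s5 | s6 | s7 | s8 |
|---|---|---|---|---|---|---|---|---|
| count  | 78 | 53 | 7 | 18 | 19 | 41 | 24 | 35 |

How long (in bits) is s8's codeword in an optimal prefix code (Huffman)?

Build the tree from the bottom:
merge s3(7) and s4(18): 25
merge s5(19) and s7(24): 43
merge 25 and s8(35): 60
merge s6(41) and 43: 84
merge s2(53) and 60: 113
merge s1(78) and 84: 162
merge 113 and 162: 275
The subtree containing s8 is merged 3 times, so code length = 3.

3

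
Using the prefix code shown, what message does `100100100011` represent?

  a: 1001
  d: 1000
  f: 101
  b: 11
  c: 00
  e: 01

Read left to right; each codeword is recognised as soon as it completes (prefix code):
  1001→a | 00→c | 1000→d | 11→b
Decoded message: acdb

acdb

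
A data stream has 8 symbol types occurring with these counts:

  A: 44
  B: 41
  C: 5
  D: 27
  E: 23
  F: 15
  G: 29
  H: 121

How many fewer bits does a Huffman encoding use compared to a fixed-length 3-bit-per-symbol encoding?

Fixed-length: 3 bits × 305 symbols = 915 bits.
Huffman merges:
C(5) + F(15) → 20
20 + E(23) → 43
D(27) + G(29) → 56
B(41) + 43 → 84
A(44) + 56 → 100
84 + 100 → 184
H(121) + 184 → 305
Huffman total = 20 + 43 + 56 + 84 + 100 + 184 + 305 = 792 bits.
Saving = 915 − 792 = 123 bits.

123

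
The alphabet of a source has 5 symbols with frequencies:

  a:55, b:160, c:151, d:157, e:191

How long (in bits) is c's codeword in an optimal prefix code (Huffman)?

Repeatedly merge the two smallest:
combine a(55), c(151) → 206
combine d(157), b(160) → 317
combine e(191), 206 → 397
combine 317, 397 → 714
c's leaf is at depth 3, giving a 3-bit codeword.

3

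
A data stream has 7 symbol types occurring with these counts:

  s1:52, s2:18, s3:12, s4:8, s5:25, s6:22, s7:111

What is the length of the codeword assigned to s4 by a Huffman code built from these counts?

5

Huffman merges, smallest pair first:
combine s4(8), s3(12) → 20
combine s2(18), 20 → 38
combine s6(22), s5(25) → 47
combine 38, 47 → 85
combine s1(52), 85 → 137
combine s7(111), 137 → 248
s4 sits 5 levels below the root, so its codeword is 5 bits.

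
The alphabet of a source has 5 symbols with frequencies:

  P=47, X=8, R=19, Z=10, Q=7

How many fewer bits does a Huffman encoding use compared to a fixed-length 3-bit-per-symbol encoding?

Fixed-length: 3 bits × 91 symbols = 273 bits.
Huffman merges:
combine Q(7), X(8) → 15
combine Z(10), 15 → 25
combine R(19), 25 → 44
combine 44, P(47) → 91
Huffman total = 15 + 25 + 44 + 91 = 175 bits.
Saving = 273 − 175 = 98 bits.

98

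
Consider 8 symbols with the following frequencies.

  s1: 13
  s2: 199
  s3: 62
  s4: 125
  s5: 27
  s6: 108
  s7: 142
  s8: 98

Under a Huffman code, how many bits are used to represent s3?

4

Huffman merges, smallest pair first:
merge s1(13) and s5(27): 40
merge 40 and s3(62): 102
merge s8(98) and 102: 200
merge s6(108) and s4(125): 233
merge s7(142) and s2(199): 341
merge 200 and 233: 433
merge 341 and 433: 774
s3 sits 4 levels below the root, so its codeword is 4 bits.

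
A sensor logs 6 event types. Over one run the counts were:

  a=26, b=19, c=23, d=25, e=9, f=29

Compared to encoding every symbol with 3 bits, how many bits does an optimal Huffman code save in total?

Fixed-length: 3 bits × 131 symbols = 393 bits.
Huffman merges:
combine e(9), b(19) → 28
combine c(23), d(25) → 48
combine a(26), 28 → 54
combine f(29), 48 → 77
combine 54, 77 → 131
Huffman total = 28 + 48 + 54 + 77 + 131 = 338 bits.
Saving = 393 − 338 = 55 bits.

55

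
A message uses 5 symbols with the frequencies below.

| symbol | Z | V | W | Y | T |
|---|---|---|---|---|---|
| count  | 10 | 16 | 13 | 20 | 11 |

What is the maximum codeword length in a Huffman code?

Merge the two lowest-weight nodes at each step:
merge Z(10) and T(11): 21
merge W(13) and V(16): 29
merge Y(20) and 21: 41
merge 29 and 41: 70
Maximum depth reached is 3.

3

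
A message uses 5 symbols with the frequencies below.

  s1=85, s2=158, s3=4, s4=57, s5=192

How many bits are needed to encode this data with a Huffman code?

Merge the two smallest weights repeatedly:
combine s3(4), s4(57) → 61
combine 61, s1(85) → 146
combine 146, s2(158) → 304
combine s5(192), 304 → 496
Total encoded bits = sum of merged weights = 61 + 146 + 304 + 496 = 1007.

1007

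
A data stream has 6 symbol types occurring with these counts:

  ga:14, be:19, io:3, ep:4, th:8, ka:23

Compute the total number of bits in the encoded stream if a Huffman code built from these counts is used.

164

Build the Huffman tree bottom-up:
combine io(3), ep(4) → 7
combine 7, th(8) → 15
combine ga(14), 15 → 29
combine be(19), ka(23) → 42
combine 29, 42 → 71
Each symbol's bit-cost is frequency × depth; summing gives 164 bits (equivalently 7 + 15 + 29 + 42 + 71).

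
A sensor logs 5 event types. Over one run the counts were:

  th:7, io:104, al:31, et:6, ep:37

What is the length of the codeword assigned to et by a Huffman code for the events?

4

Repeatedly merge the two smallest:
merge et(6) and th(7): 13
merge 13 and al(31): 44
merge ep(37) and 44: 81
merge 81 and io(104): 185
The subtree containing et is merged 4 times, so code length = 4.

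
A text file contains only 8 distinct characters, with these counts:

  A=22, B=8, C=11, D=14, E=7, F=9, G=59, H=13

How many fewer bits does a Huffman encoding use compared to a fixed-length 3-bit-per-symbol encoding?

56

Fixed-length: 3 bits × 143 symbols = 429 bits.
Huffman merges:
E(7) + B(8) → 15
F(9) + C(11) → 20
H(13) + D(14) → 27
15 + 20 → 35
A(22) + 27 → 49
35 + 49 → 84
G(59) + 84 → 143
Huffman total = 15 + 20 + 27 + 35 + 49 + 84 + 143 = 373 bits.
Saving = 429 − 373 = 56 bits.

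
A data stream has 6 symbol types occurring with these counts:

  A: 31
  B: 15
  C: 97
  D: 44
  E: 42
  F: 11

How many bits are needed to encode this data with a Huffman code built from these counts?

Greedily combine the two least-frequent nodes:
merge F(11) and B(15): 26
merge 26 and A(31): 57
merge E(42) and D(44): 86
merge 57 and 86: 143
merge C(97) and 143: 240
The encoded length is the sum of every internal node's weight: 26 + 57 + 86 + 143 + 240 = 552 bits.

552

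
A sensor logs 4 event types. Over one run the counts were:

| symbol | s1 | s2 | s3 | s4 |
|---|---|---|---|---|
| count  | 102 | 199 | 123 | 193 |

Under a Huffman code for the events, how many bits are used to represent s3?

Repeatedly merge the two smallest:
merge s1(102) and s3(123): 225
merge s4(193) and s2(199): 392
merge 225 and 392: 617
The subtree containing s3 is merged 2 times, so code length = 2.

2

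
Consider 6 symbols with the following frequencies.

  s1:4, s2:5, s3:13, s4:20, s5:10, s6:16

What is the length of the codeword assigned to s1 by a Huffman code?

Build the tree from the bottom:
merge s1(4) and s2(5): 9
merge 9 and s5(10): 19
merge s3(13) and s6(16): 29
merge 19 and s4(20): 39
merge 29 and 39: 68
s1 sits 4 levels below the root, so its codeword is 4 bits.

4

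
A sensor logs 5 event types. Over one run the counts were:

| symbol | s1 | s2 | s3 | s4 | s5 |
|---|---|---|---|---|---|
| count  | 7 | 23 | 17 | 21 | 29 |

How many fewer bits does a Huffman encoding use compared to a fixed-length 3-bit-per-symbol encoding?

73

Fixed-length: 3 bits × 97 symbols = 291 bits.
Huffman merges:
s1(7) + s3(17) → 24
s4(21) + s2(23) → 44
24 + s5(29) → 53
44 + 53 → 97
Huffman total = 24 + 44 + 53 + 97 = 218 bits.
Saving = 291 − 218 = 73 bits.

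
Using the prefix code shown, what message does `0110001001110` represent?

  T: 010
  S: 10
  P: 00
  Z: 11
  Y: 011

YPTYS

Read left to right; each codeword is recognised as soon as it completes (prefix code):
  011→Y | 00→P | 010→T | 011→Y | 10→S
Decoded message: YPTYS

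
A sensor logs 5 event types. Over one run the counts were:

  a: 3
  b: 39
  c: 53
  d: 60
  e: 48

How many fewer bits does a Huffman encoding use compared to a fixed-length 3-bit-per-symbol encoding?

Fixed-length: 3 bits × 203 symbols = 609 bits.
Huffman merges:
combine a(3), b(39) → 42
combine 42, e(48) → 90
combine c(53), d(60) → 113
combine 90, 113 → 203
Huffman total = 42 + 90 + 113 + 203 = 448 bits.
Saving = 609 − 448 = 161 bits.

161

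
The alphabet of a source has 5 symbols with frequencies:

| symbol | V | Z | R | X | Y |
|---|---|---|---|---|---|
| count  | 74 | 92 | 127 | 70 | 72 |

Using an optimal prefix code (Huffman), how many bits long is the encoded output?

Build the Huffman tree bottom-up:
X(70) + Y(72) → 142
V(74) + Z(92) → 166
R(127) + 142 → 269
166 + 269 → 435
Total encoded bits = sum of merged weights = 142 + 166 + 269 + 435 = 1012.

1012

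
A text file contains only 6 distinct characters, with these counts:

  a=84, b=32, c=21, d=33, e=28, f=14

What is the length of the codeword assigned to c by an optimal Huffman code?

Build the tree from the bottom:
merge f(14) and c(21): 35
merge e(28) and b(32): 60
merge d(33) and 35: 68
merge 60 and 68: 128
merge a(84) and 128: 212
The subtree containing c is merged 4 times, so code length = 4.

4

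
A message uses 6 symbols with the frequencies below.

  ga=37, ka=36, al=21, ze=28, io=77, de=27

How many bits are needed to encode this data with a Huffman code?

Build the Huffman tree bottom-up:
merge al(21) and de(27): 48
merge ze(28) and ka(36): 64
merge ga(37) and 48: 85
merge 64 and io(77): 141
merge 85 and 141: 226
Each symbol's bit-cost is frequency × depth; summing gives 564 bits (equivalently 48 + 64 + 85 + 141 + 226).

564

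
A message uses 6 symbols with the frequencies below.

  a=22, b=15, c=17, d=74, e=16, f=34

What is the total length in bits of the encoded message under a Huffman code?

417

Build the Huffman tree bottom-up:
b(15) + e(16) → 31
c(17) + a(22) → 39
31 + f(34) → 65
39 + 65 → 104
d(74) + 104 → 178
Total encoded bits = sum of merged weights = 31 + 39 + 65 + 104 + 178 = 417.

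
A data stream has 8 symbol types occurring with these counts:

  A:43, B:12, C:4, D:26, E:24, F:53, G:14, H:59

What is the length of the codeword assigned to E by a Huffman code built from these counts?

Huffman merges, smallest pair first:
combine C(4), B(12) → 16
combine G(14), 16 → 30
combine E(24), D(26) → 50
combine 30, A(43) → 73
combine 50, F(53) → 103
combine H(59), 73 → 132
combine 103, 132 → 235
The subtree containing E is merged 3 times, so code length = 3.

3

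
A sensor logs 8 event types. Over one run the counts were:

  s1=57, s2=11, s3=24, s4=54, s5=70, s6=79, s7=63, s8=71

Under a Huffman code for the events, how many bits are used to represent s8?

Build the tree from the bottom:
merge s2(11) and s3(24): 35
merge 35 and s4(54): 89
merge s1(57) and s7(63): 120
merge s5(70) and s8(71): 141
merge s6(79) and 89: 168
merge 120 and 141: 261
merge 168 and 261: 429
s8's leaf is at depth 3, giving a 3-bit codeword.

3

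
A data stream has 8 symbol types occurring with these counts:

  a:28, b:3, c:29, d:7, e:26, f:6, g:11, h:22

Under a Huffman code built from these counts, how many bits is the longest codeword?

Merge the two lowest-weight nodes at each step:
b(3) + f(6) → 9
d(7) + 9 → 16
g(11) + 16 → 27
h(22) + e(26) → 48
27 + a(28) → 55
c(29) + 48 → 77
55 + 77 → 132
Maximum depth reached is 5.

5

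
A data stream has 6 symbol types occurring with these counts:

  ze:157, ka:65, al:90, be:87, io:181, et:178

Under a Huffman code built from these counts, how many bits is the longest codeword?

4

Merge the two lowest-weight nodes at each step:
ka(65) + be(87) → 152
al(90) + 152 → 242
ze(157) + et(178) → 335
io(181) + 242 → 423
335 + 423 → 758
The rarest symbols sit at the bottom; the longest codeword is 4 bits.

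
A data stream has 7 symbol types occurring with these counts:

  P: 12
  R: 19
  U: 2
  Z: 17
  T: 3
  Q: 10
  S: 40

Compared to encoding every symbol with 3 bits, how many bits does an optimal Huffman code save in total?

Fixed-length: 3 bits × 103 symbols = 309 bits.
Huffman merges:
merge U(2) and T(3): 5
merge 5 and Q(10): 15
merge P(12) and 15: 27
merge Z(17) and R(19): 36
merge 27 and 36: 63
merge S(40) and 63: 103
Huffman total = 5 + 15 + 27 + 36 + 63 + 103 = 249 bits.
Saving = 309 − 249 = 60 bits.

60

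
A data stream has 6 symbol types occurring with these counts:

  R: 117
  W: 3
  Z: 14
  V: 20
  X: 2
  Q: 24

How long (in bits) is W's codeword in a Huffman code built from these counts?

Huffman merges, smallest pair first:
combine X(2), W(3) → 5
combine 5, Z(14) → 19
combine 19, V(20) → 39
combine Q(24), 39 → 63
combine 63, R(117) → 180
The subtree containing W is merged 5 times, so code length = 5.

5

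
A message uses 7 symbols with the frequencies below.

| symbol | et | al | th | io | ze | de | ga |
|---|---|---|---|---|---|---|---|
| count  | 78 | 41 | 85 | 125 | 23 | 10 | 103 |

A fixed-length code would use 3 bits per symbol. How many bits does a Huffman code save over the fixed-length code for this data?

Fixed-length: 3 bits × 465 symbols = 1395 bits.
Huffman merges:
combine de(10), ze(23) → 33
combine 33, al(41) → 74
combine 74, et(78) → 152
combine th(85), ga(103) → 188
combine io(125), 152 → 277
combine 188, 277 → 465
Huffman total = 33 + 74 + 152 + 188 + 277 + 465 = 1189 bits.
Saving = 1395 − 1189 = 206 bits.

206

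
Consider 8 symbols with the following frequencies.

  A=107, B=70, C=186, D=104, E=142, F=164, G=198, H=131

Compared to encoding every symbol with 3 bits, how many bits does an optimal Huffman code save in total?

24

Fixed-length: 3 bits × 1102 symbols = 3306 bits.
Huffman merges:
B(70) + D(104) → 174
A(107) + H(131) → 238
E(142) + F(164) → 306
174 + C(186) → 360
G(198) + 238 → 436
306 + 360 → 666
436 + 666 → 1102
Huffman total = 174 + 238 + 306 + 360 + 436 + 666 + 1102 = 3282 bits.
Saving = 3306 − 3282 = 24 bits.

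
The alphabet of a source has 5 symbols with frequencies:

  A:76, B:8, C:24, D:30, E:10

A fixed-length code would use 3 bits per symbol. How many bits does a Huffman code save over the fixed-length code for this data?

Fixed-length: 3 bits × 148 symbols = 444 bits.
Huffman merges:
B(8) + E(10) → 18
18 + C(24) → 42
D(30) + 42 → 72
72 + A(76) → 148
Huffman total = 18 + 42 + 72 + 148 = 280 bits.
Saving = 444 − 280 = 164 bits.

164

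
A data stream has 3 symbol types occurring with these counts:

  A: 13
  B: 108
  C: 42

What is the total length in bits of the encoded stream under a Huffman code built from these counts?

Build the Huffman tree bottom-up:
merge A(13) and C(42): 55
merge 55 and B(108): 163
Total encoded bits = sum of merged weights = 55 + 163 = 218.

218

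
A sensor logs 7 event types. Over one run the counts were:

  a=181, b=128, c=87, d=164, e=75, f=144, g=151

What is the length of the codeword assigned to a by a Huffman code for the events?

Build the tree from the bottom:
merge e(75) and c(87): 162
merge b(128) and f(144): 272
merge g(151) and 162: 313
merge d(164) and a(181): 345
merge 272 and 313: 585
merge 345 and 585: 930
The subtree containing a is merged 2 times, so code length = 2.

2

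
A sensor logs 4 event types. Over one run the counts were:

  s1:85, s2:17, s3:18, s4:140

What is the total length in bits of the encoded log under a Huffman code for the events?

415

Build the Huffman tree bottom-up:
combine s2(17), s3(18) → 35
combine 35, s1(85) → 120
combine 120, s4(140) → 260
Each symbol's bit-cost is frequency × depth; summing gives 415 bits (equivalently 35 + 120 + 260).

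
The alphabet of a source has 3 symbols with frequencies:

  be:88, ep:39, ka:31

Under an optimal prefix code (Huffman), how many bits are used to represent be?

1

Huffman merges, smallest pair first:
merge ka(31) and ep(39): 70
merge 70 and be(88): 158
be is merged only at the final step, so code length = 1.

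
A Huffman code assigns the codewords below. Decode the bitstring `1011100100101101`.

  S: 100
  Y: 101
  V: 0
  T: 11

Read left to right; each codeword is recognised as soon as it completes (prefix code):
  101→Y | 11→T | 0→V | 0→V | 100→S | 101→Y | 101→Y
Decoded message: YTVVSYY

YTVVSYY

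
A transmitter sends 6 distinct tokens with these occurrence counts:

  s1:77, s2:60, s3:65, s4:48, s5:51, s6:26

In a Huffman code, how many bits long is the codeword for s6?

3

Repeatedly merge the two smallest:
combine s6(26), s4(48) → 74
combine s5(51), s2(60) → 111
combine s3(65), 74 → 139
combine s1(77), 111 → 188
combine 139, 188 → 327
s6 sits 3 levels below the root, so its codeword is 3 bits.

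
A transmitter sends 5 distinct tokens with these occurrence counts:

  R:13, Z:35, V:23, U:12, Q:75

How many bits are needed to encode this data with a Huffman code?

314

Merge the two smallest weights repeatedly:
combine U(12), R(13) → 25
combine V(23), 25 → 48
combine Z(35), 48 → 83
combine Q(75), 83 → 158
Each symbol's bit-cost is frequency × depth; summing gives 314 bits (equivalently 25 + 48 + 83 + 158).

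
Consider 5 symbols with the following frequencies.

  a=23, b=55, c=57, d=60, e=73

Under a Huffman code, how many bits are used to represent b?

3

Huffman merges, smallest pair first:
merge a(23) and b(55): 78
merge c(57) and d(60): 117
merge e(73) and 78: 151
merge 117 and 151: 268
The subtree containing b is merged 3 times, so code length = 3.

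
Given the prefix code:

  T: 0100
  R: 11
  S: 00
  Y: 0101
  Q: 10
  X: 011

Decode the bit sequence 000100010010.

STTQ

Read left to right; each codeword is recognised as soon as it completes (prefix code):
  00→S | 0100→T | 0100→T | 10→Q
Decoded message: STTQ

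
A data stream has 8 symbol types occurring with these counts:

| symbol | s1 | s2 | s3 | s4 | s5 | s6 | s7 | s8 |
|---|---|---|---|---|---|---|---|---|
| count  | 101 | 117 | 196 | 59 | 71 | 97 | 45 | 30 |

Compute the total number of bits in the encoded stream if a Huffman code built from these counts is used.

Greedily combine the two least-frequent nodes:
s8(30) + s7(45) → 75
s4(59) + s5(71) → 130
75 + s6(97) → 172
s1(101) + s2(117) → 218
130 + 172 → 302
s3(196) + 218 → 414
302 + 414 → 716
Total encoded bits = sum of merged weights = 75 + 130 + 172 + 218 + 302 + 414 + 716 = 2027.

2027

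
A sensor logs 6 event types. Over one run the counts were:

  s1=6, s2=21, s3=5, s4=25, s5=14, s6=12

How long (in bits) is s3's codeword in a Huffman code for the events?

4

Repeatedly merge the two smallest:
combine s3(5), s1(6) → 11
combine 11, s6(12) → 23
combine s5(14), s2(21) → 35
combine 23, s4(25) → 48
combine 35, 48 → 83
The subtree containing s3 is merged 4 times, so code length = 4.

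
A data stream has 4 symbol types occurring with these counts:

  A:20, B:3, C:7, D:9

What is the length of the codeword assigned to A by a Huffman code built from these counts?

1

Build the tree from the bottom:
B(3) + C(7) → 10
D(9) + 10 → 19
19 + A(20) → 39
A is a child of the root — depth 1, so its codeword is a single bit.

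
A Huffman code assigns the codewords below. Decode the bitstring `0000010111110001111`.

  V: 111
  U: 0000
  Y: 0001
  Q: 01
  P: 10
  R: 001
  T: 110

UQQVPRV

Read left to right; each codeword is recognised as soon as it completes (prefix code):
  0000→U | 01→Q | 01→Q | 111→V | 10→P | 001→R | 111→V
Decoded message: UQQVPRV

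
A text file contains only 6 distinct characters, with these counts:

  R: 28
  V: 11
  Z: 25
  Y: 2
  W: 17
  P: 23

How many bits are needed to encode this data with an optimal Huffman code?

255

Greedily combine the two least-frequent nodes:
combine Y(2), V(11) → 13
combine 13, W(17) → 30
combine P(23), Z(25) → 48
combine R(28), 30 → 58
combine 48, 58 → 106
The encoded length is the sum of every internal node's weight: 13 + 30 + 48 + 58 + 106 = 255 bits.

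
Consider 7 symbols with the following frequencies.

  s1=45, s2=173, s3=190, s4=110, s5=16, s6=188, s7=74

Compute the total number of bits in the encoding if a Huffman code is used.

Merge the two smallest weights repeatedly:
s5(16) + s1(45) → 61
61 + s7(74) → 135
s4(110) + 135 → 245
s2(173) + s6(188) → 361
s3(190) + 245 → 435
361 + 435 → 796
Each symbol's bit-cost is frequency × depth; summing gives 2033 bits (equivalently 61 + 135 + 245 + 361 + 435 + 796).

2033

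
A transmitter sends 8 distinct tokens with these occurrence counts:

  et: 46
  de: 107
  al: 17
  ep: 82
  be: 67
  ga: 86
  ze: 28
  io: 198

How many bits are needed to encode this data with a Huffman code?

Build the Huffman tree bottom-up:
merge al(17) and ze(28): 45
merge 45 and et(46): 91
merge be(67) and ep(82): 149
merge ga(86) and 91: 177
merge de(107) and 149: 256
merge 177 and io(198): 375
merge 256 and 375: 631
The encoded length is the sum of every internal node's weight: 45 + 91 + 149 + 177 + 256 + 375 + 631 = 1724 bits.

1724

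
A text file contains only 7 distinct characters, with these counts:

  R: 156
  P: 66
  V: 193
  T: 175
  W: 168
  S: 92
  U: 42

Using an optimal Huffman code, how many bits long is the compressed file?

2416

Greedily combine the two least-frequent nodes:
U(42) + P(66) → 108
S(92) + 108 → 200
R(156) + W(168) → 324
T(175) + V(193) → 368
200 + 324 → 524
368 + 524 → 892
Each symbol's bit-cost is frequency × depth; summing gives 2416 bits (equivalently 108 + 200 + 324 + 368 + 524 + 892).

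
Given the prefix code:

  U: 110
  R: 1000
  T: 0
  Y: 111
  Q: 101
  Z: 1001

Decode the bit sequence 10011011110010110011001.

Read left to right; each codeword is recognised as soon as it completes (prefix code):
  1001→Z | 101→Q | 111→Y | 0→T | 0→T | 101→Q | 1001→Z | 1001→Z
Decoded message: ZQYTTQZZ

ZQYTTQZZ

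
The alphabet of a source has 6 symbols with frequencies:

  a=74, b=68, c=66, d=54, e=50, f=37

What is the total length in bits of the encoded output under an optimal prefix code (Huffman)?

Greedily combine the two least-frequent nodes:
merge f(37) and e(50): 87
merge d(54) and c(66): 120
merge b(68) and a(74): 142
merge 87 and 120: 207
merge 142 and 207: 349
Each symbol's bit-cost is frequency × depth; summing gives 905 bits (equivalently 87 + 120 + 142 + 207 + 349).

905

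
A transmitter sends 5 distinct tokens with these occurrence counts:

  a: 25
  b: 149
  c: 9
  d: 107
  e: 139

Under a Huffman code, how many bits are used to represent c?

4

Huffman merges, smallest pair first:
c(9) + a(25) → 34
34 + d(107) → 141
e(139) + 141 → 280
b(149) + 280 → 429
c sits 4 levels below the root, so its codeword is 4 bits.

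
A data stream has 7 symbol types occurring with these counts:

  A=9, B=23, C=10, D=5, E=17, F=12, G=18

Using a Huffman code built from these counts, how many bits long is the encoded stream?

Greedily combine the two least-frequent nodes:
D(5) + A(9) → 14
C(10) + F(12) → 22
14 + E(17) → 31
G(18) + 22 → 40
B(23) + 31 → 54
40 + 54 → 94
The encoded length is the sum of every internal node's weight: 14 + 22 + 31 + 40 + 54 + 94 = 255 bits.

255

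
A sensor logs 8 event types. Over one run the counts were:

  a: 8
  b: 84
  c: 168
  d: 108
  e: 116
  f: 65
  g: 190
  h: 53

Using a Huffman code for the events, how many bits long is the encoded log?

2205

Build the Huffman tree bottom-up:
combine a(8), h(53) → 61
combine 61, f(65) → 126
combine b(84), d(108) → 192
combine e(116), 126 → 242
combine c(168), g(190) → 358
combine 192, 242 → 434
combine 358, 434 → 792
The encoded length is the sum of every internal node's weight: 61 + 126 + 192 + 242 + 358 + 434 + 792 = 2205 bits.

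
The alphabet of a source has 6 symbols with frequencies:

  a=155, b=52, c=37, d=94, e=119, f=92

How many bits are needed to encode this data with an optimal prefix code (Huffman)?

Merge the two smallest weights repeatedly:
c(37) + b(52) → 89
89 + f(92) → 181
d(94) + e(119) → 213
a(155) + 181 → 336
213 + 336 → 549
The encoded length is the sum of every internal node's weight: 89 + 181 + 213 + 336 + 549 = 1368 bits.

1368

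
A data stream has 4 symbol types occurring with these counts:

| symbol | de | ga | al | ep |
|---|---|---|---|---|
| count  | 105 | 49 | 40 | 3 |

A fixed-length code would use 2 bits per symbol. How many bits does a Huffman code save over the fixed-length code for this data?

Fixed-length: 2 bits × 197 symbols = 394 bits.
Huffman merges:
ep(3) + al(40) → 43
43 + ga(49) → 92
92 + de(105) → 197
Huffman total = 43 + 92 + 197 = 332 bits.
Saving = 394 − 332 = 62 bits.

62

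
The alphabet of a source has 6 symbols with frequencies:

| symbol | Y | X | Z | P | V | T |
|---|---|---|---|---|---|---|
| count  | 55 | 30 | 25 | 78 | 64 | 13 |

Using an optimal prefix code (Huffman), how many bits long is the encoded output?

636

Build the Huffman tree bottom-up:
combine T(13), Z(25) → 38
combine X(30), 38 → 68
combine Y(55), V(64) → 119
combine 68, P(78) → 146
combine 119, 146 → 265
The encoded length is the sum of every internal node's weight: 38 + 68 + 119 + 146 + 265 = 636 bits.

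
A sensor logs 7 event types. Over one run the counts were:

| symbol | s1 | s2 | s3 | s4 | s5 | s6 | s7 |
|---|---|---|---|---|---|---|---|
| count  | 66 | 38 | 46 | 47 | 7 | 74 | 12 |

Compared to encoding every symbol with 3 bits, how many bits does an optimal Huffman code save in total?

121

Fixed-length: 3 bits × 290 symbols = 870 bits.
Huffman merges:
merge s5(7) and s7(12): 19
merge 19 and s2(38): 57
merge s3(46) and s4(47): 93
merge 57 and s1(66): 123
merge s6(74) and 93: 167
merge 123 and 167: 290
Huffman total = 19 + 57 + 93 + 123 + 167 + 290 = 749 bits.
Saving = 870 − 749 = 121 bits.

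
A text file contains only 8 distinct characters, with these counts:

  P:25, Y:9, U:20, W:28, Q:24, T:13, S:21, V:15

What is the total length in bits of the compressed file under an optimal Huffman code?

459

Greedily combine the two least-frequent nodes:
combine Y(9), T(13) → 22
combine V(15), U(20) → 35
combine S(21), 22 → 43
combine Q(24), P(25) → 49
combine W(28), 35 → 63
combine 43, 49 → 92
combine 63, 92 → 155
Each symbol's bit-cost is frequency × depth; summing gives 459 bits (equivalently 22 + 35 + 43 + 49 + 63 + 92 + 155).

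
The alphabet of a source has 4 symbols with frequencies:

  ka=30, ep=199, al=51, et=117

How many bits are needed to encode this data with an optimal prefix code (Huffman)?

676

Build the Huffman tree bottom-up:
ka(30) + al(51) → 81
81 + et(117) → 198
198 + ep(199) → 397
Each symbol's bit-cost is frequency × depth; summing gives 676 bits (equivalently 81 + 198 + 397).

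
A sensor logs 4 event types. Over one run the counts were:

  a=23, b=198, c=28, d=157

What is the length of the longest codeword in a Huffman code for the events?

3

Merge the two lowest-weight nodes at each step:
combine a(23), c(28) → 51
combine 51, d(157) → 208
combine b(198), 208 → 406
The rarest symbols sit at the bottom; the longest codeword is 3 bits.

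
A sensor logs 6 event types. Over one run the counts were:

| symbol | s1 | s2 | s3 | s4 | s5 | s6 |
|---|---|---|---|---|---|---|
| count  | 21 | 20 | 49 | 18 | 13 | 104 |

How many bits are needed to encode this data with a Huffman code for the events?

Greedily combine the two least-frequent nodes:
merge s5(13) and s4(18): 31
merge s2(20) and s1(21): 41
merge 31 and 41: 72
merge s3(49) and 72: 121
merge s6(104) and 121: 225
Total encoded bits = sum of merged weights = 31 + 41 + 72 + 121 + 225 = 490.

490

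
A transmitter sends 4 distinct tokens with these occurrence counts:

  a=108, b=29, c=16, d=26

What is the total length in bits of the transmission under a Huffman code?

292

Greedily combine the two least-frequent nodes:
combine c(16), d(26) → 42
combine b(29), 42 → 71
combine 71, a(108) → 179
The encoded length is the sum of every internal node's weight: 42 + 71 + 179 = 292 bits.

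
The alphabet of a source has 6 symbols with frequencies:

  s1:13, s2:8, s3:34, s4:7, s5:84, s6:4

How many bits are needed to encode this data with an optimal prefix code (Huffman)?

278

Build the Huffman tree bottom-up:
combine s6(4), s4(7) → 11
combine s2(8), 11 → 19
combine s1(13), 19 → 32
combine 32, s3(34) → 66
combine 66, s5(84) → 150
The encoded length is the sum of every internal node's weight: 11 + 19 + 32 + 66 + 150 = 278 bits.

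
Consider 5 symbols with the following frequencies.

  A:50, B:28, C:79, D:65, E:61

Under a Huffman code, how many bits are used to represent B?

3

Build the tree from the bottom:
merge B(28) and A(50): 78
merge E(61) and D(65): 126
merge 78 and C(79): 157
merge 126 and 157: 283
The subtree containing B is merged 3 times, so code length = 3.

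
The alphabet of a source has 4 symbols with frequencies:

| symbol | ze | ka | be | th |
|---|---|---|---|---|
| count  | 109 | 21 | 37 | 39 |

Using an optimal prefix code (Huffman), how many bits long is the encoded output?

361

Greedily combine the two least-frequent nodes:
ka(21) + be(37) → 58
th(39) + 58 → 97
97 + ze(109) → 206
The encoded length is the sum of every internal node's weight: 58 + 97 + 206 = 361 bits.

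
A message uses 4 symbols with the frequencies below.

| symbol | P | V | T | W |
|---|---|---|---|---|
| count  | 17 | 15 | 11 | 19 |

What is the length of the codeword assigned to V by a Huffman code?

2

Build the tree from the bottom:
merge T(11) and V(15): 26
merge P(17) and W(19): 36
merge 26 and 36: 62
The subtree containing V is merged 2 times, so code length = 2.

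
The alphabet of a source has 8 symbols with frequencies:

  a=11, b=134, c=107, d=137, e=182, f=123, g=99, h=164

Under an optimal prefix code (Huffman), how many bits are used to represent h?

Build the tree from the bottom:
combine a(11), g(99) → 110
combine c(107), 110 → 217
combine f(123), b(134) → 257
combine d(137), h(164) → 301
combine e(182), 217 → 399
combine 257, 301 → 558
combine 399, 558 → 957
The subtree containing h is merged 3 times, so code length = 3.

3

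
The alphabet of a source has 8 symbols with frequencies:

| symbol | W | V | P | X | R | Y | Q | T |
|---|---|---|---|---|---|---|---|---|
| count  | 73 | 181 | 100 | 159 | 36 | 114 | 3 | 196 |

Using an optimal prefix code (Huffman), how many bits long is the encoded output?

Build the Huffman tree bottom-up:
merge Q(3) and R(36): 39
merge 39 and W(73): 112
merge P(100) and 112: 212
merge Y(114) and X(159): 273
merge V(181) and T(196): 377
merge 212 and 273: 485
merge 377 and 485: 862
Total encoded bits = sum of merged weights = 39 + 112 + 212 + 273 + 377 + 485 + 862 = 2360.

2360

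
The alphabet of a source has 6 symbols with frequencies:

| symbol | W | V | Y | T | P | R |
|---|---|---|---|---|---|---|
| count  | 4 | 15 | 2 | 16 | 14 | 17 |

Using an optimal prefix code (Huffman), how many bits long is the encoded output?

162

Build the Huffman tree bottom-up:
combine Y(2), W(4) → 6
combine 6, P(14) → 20
combine V(15), T(16) → 31
combine R(17), 20 → 37
combine 31, 37 → 68
The encoded length is the sum of every internal node's weight: 6 + 20 + 31 + 37 + 68 = 162 bits.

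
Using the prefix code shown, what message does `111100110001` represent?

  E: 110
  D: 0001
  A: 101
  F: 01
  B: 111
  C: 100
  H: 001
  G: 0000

BCEH

Read left to right; each codeword is recognised as soon as it completes (prefix code):
  111→B | 100→C | 110→E | 001→H
Decoded message: BCEH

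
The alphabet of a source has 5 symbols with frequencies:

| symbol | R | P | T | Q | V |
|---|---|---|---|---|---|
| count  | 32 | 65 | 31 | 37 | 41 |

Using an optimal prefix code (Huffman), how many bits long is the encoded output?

Merge the two smallest weights repeatedly:
merge T(31) and R(32): 63
merge Q(37) and V(41): 78
merge 63 and P(65): 128
merge 78 and 128: 206
The encoded length is the sum of every internal node's weight: 63 + 78 + 128 + 206 = 475 bits.

475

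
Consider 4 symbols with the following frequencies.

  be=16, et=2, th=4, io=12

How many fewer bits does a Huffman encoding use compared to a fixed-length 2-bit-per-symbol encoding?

10

Fixed-length: 2 bits × 34 symbols = 68 bits.
Huffman merges:
et(2) + th(4) → 6
6 + io(12) → 18
be(16) + 18 → 34
Huffman total = 6 + 18 + 34 = 58 bits.
Saving = 68 − 58 = 10 bits.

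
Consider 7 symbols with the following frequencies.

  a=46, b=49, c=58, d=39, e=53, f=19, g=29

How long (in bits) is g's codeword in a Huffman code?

Repeatedly merge the two smallest:
f(19) + g(29) → 48
d(39) + a(46) → 85
48 + b(49) → 97
e(53) + c(58) → 111
85 + 97 → 182
111 + 182 → 293
g's leaf is at depth 4, giving a 4-bit codeword.

4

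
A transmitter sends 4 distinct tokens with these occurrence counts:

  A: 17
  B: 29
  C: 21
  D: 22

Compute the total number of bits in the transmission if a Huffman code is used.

Merge the two smallest weights repeatedly:
merge A(17) and C(21): 38
merge D(22) and B(29): 51
merge 38 and 51: 89
Total encoded bits = sum of merged weights = 38 + 51 + 89 = 178.

178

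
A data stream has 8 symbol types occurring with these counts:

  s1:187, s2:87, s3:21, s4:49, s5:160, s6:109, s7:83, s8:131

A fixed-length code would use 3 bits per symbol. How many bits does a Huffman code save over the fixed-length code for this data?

Fixed-length: 3 bits × 827 symbols = 2481 bits.
Huffman merges:
s3(21) + s4(49) → 70
70 + s7(83) → 153
s2(87) + s6(109) → 196
s8(131) + 153 → 284
s5(160) + s1(187) → 347
196 + 284 → 480
347 + 480 → 827
Huffman total = 70 + 153 + 196 + 284 + 347 + 480 + 827 = 2357 bits.
Saving = 2481 − 2357 = 124 bits.

124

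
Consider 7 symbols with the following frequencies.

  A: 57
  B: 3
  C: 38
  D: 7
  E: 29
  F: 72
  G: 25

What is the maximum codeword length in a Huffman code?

Merge the two lowest-weight nodes at each step:
merge B(3) and D(7): 10
merge 10 and G(25): 35
merge E(29) and 35: 64
merge C(38) and A(57): 95
merge 64 and F(72): 136
merge 95 and 136: 231
The first pair merged (B, D) ends up deepest, at depth 5.

5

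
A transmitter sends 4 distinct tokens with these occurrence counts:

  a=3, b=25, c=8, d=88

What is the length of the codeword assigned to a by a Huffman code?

Repeatedly merge the two smallest:
a(3) + c(8) → 11
11 + b(25) → 36
36 + d(88) → 124
a sits 3 levels below the root, so its codeword is 3 bits.

3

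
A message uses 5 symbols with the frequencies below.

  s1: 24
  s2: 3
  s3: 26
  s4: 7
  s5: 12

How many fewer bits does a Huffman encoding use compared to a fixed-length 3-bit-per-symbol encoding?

66

Fixed-length: 3 bits × 72 symbols = 216 bits.
Huffman merges:
s2(3) + s4(7) → 10
10 + s5(12) → 22
22 + s1(24) → 46
s3(26) + 46 → 72
Huffman total = 10 + 22 + 46 + 72 = 150 bits.
Saving = 216 − 150 = 66 bits.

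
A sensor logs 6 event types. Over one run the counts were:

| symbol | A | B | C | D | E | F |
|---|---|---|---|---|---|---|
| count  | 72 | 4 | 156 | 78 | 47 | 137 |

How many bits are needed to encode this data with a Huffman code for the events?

1162

Merge the two smallest weights repeatedly:
B(4) + E(47) → 51
51 + A(72) → 123
D(78) + 123 → 201
F(137) + C(156) → 293
201 + 293 → 494
Total encoded bits = sum of merged weights = 51 + 123 + 201 + 293 + 494 = 1162.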